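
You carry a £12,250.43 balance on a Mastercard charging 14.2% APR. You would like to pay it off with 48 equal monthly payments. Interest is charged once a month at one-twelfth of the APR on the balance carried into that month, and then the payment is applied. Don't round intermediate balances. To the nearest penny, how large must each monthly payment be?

£335.99

Monthly rate r = 14.2%/12 = 1.18333% = 0.0118333.
Level-payment amortization: P = B₀·r / (1 − (1+r)^(−n)) = 12250.43·0.0118333 / (1 − 1.01183^(−48)).
Denominator 1 − (1+r)^(−48) = 0.431449769.
P = 144.963 / 0.431449769 ≈ 335.99.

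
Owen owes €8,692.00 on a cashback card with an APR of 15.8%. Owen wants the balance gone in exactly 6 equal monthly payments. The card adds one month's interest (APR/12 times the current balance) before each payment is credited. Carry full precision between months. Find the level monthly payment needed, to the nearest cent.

€1,516.15

Monthly rate r = 15.8%/12 = 1.31667% = 0.0131667.
Level-payment amortization: P = B₀·r / (1 − (1+r)^(−n)) = 8692.00·0.0131667 / (1 − 1.01317^(−6)).
Denominator 1 − (1+r)^(−6) = 0.0754835521.
P = 114.445 / 0.0754835521 ≈ 1516.15.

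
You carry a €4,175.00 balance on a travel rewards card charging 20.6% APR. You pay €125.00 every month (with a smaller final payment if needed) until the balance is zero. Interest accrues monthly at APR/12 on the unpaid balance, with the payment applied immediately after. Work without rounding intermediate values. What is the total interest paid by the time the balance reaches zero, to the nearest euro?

€2,081

Monthly rate r = 20.6%/12 = 1.71667% = 0.0171667.
Payoff takes n = ⌈−ln(1 − rB₀/P)/ln(1+r)⌉ = ⌈50.046⌉ = 51 payments; the last is €5.78.
Total paid = 50·€125.00 + €5.78 = €6,255.78.
Total interest = total paid − principal = €6,255.78 − €4,175.00 = €2,080.78.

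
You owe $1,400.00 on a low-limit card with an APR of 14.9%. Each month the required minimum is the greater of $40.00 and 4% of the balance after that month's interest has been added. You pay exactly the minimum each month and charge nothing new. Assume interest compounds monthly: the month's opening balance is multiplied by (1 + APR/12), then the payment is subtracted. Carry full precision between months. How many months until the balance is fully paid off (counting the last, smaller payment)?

42 months

Monthly rate r = 14.9%/12 = 1.24167% = 0.0124167.
While 4% of the post-interest balance exceeds $40.00, each month B ← (B·(1+r))·(1 − 0.04), i.e. B shrinks by the factor (1+r)·0.96 = 0.97192.
This holds for months 1–13. Entering month 14 the balance is $966.77; 4% of the post-interest balance is now below $40.00, so the flat $40.00 minimum applies from here.
From month 14 a fixed $40.00 at rate r clears $966.77 in 29 more payments. Total: 13 + 29 = 42 months.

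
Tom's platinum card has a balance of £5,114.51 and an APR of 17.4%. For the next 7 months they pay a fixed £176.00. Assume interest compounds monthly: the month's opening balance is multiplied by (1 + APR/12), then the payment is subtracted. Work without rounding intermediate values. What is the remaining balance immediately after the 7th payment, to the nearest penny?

Monthly rate r = 17.4%/12 = 1.45% = 0.0145.
Each month: B ← B·(1+r) − £176.00.
Month 1: interest £74.16; balance after payment £5,012.67.
Month 2: interest £72.68; balance after payment £4,909.35.
Month 3: interest £71.19; balance after payment £4,804.54.
Month 4: interest £69.67; balance after payment £4,698.21.
Month 5: interest £68.12; balance after payment £4,590.33.
Month 6: interest £66.56; balance after payment £4,480.89.
Month 7: interest £64.97; balance after payment £4,369.86.

£4,369.86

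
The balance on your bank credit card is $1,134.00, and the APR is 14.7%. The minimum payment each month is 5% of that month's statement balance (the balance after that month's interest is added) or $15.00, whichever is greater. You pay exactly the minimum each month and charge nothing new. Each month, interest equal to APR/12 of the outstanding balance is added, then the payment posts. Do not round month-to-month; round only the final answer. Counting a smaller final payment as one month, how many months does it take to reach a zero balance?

Monthly rate r = 14.7%/12 = 1.225% = 0.01225.
While 5% of the post-interest balance exceeds $15.00, each month B ← (B·(1+r))·(1 − 0.05), i.e. B shrinks by the factor (1+r)·0.95 = 0.96164.
This holds for months 1–35. Entering month 36 the balance is $288.41; 5% of the post-interest balance is now below $15.00, so the flat $15.00 minimum applies from here.
From month 36 a fixed $15.00 at rate r clears $288.41 in 23 more payments. Total: 35 + 23 = 58 months.

58 months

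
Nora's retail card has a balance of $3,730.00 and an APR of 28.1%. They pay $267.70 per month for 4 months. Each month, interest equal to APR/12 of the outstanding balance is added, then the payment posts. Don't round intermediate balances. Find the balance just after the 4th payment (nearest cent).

Monthly rate r = 28.1%/12 = 2.34167% = 0.0234167.
Each month: B ← B·(1+r) − $267.70.
Month 1: interest $87.34; balance after payment $3,549.64.
Month 2: interest $83.12; balance after payment $3,365.07.
Month 3: interest $78.80; balance after payment $3,176.16.
Month 4: interest $74.38; balance after payment $2,982.84.

$2,982.84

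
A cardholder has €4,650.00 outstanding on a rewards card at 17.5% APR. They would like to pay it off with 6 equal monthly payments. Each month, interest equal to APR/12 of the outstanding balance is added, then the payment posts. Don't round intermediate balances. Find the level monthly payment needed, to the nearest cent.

€815.03

Monthly rate r = 17.5%/12 = 1.45833% = 0.0145833.
Level-payment amortization: P = B₀·r / (1 − (1+r)^(−n)) = 4650.00·0.0145833 / (1 − 1.01458^(−6)).
Denominator 1 − (1+r)^(−6) = 0.0832020005.
P = 67.8125 / 0.0832020005 ≈ 815.03.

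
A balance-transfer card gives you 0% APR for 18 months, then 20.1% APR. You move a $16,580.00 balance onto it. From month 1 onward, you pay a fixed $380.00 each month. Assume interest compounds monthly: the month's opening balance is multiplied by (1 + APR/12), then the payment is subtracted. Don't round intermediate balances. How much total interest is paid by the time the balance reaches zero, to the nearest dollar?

Promo months 1–18 at r₀ = 0%/12 = 0; months 19+ at r₁ = 20.1%/12 = 0.01675.
After month 18 (no interest yet): B = $16,580.00 − 18·$380.00 = $9,740.00.
Then at r₁ with $380.00/mo: n₂ = −ln(1 − r₁·B/P)/ln(1+r₁) ≈ 33.77 → 34 more payments.
Total paid = 51·$380.00 + $292.70 = $19,672.70; interest = $19,672.70 − $16,580.00 = $3,092.70.

$3,093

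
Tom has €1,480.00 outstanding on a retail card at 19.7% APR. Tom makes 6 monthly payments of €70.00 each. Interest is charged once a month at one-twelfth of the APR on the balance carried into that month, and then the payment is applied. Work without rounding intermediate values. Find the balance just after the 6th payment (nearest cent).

Monthly rate r = 19.7%/12 = 1.64167% = 0.0164167.
Each month: B ← B·(1+r) − €70.00.
Month 1: interest €24.30; balance after payment €1,434.30.
Month 2: interest €23.55; balance after payment €1,387.84.
Month 3: interest €22.78; balance after payment €1,340.63.
Month 4: interest €22.01; balance after payment €1,292.64.
Month 5: interest €21.22; balance after payment €1,243.86.
Month 6: interest €20.42; balance after payment €1,194.28.

€1,194.28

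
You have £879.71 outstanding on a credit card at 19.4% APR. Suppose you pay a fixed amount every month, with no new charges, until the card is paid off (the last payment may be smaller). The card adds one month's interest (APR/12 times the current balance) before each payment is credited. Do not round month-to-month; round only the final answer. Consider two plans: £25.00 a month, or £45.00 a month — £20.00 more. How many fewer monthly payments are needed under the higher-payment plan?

29 fewer payments

Monthly rate r = 19.4%/12 = 1.61667% = 0.0161667.
At £25.00/mo: n = ⌈−ln(1 − rB₀/P)/ln(1+r)⌉ = 53 payments (last £11.62); total interest = total paid − £879.71 = £431.91.
At £45.00/mo: 24 payments (last £30.95); total interest £186.24.
Payments saved = 53 − 24 = 29.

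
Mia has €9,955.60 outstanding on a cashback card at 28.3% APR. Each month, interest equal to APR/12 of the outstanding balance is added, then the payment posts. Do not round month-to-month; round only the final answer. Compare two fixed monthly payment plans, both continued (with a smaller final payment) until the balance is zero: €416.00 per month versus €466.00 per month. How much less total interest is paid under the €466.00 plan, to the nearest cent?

€820.45

Monthly rate r = 28.3%/12 = 2.35833% = 0.0235833.
At €416.00/mo: n = ⌈−ln(1 − rB₀/P)/ln(1+r)⌉ = 36 payments (last €271.91); total interest = total paid − €9,955.60 = €4,876.31.
At €466.00/mo: 31 payments (last €31.46); total interest €4,055.86.
Interest saved = €4,876.31 − €4,055.86 = €820.45.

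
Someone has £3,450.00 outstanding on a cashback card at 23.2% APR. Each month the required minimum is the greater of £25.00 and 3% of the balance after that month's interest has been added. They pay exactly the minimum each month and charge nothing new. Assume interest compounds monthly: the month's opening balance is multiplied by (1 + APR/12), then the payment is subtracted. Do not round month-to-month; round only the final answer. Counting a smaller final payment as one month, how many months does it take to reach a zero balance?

Monthly rate r = 23.2%/12 = 1.93333% = 0.0193333.
While 3% of the post-interest balance exceeds £25.00, each month B ← (B·(1+r))·(1 − 0.03), i.e. B shrinks by the factor (1+r)·0.97 = 0.98875.
This holds for months 1–128. Entering month 129 the balance is £811.11; 3% of the post-interest balance is now below £25.00, so the flat £25.00 minimum applies from here.
From month 129 a fixed £25.00 at rate r clears £811.11 in 52 more payments. Total: 128 + 52 = 180 months.

180 months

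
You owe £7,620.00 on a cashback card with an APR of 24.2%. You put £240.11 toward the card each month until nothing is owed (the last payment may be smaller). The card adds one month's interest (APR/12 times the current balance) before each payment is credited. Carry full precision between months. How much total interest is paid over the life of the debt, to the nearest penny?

£4,666.60

Monthly rate r = 24.2%/12 = 2.01667% = 0.0201667.
Payoff takes n = ⌈−ln(1 − rB₀/P)/ln(1+r)⌉ = ⌈51.169⌉ = 52 payments; the last is £40.99.
Total paid = 51·£240.11 + £40.99 = £12,286.60.
Total interest = total paid − principal = £12,286.60 − £7,620.00 = £4,666.60.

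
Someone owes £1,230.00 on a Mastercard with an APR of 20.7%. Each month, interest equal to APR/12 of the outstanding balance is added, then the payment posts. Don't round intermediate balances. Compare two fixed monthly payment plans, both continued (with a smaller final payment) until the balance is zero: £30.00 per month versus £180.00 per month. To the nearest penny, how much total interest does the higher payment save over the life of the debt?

Monthly rate r = 20.7%/12 = 1.725% = 0.01725.
At £30.00/mo: n = ⌈−ln(1 − rB₀/P)/ln(1+r)⌉ = 72 payments (last £24.82); total interest = total paid − £1,230.00 = £924.82.
At £180.00/mo: 8 payments (last £60.34); total interest £90.34.
Interest saved = £924.82 − £90.34 = £834.48.

£834.48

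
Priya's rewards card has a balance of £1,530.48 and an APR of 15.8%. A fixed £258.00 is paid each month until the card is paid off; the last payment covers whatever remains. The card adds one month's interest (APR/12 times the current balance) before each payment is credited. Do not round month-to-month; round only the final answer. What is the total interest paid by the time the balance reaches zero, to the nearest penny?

£73.83

Monthly rate r = 15.8%/12 = 1.31667% = 0.0131667.
Payoff takes n = ⌈−ln(1 − rB₀/P)/ln(1+r)⌉ = ⌈6.217⌉ = 7 payments; the last is £56.31.
Total paid = 6·£258.00 + £56.31 = £1,604.31.
Total interest = total paid − principal = £1,604.31 − £1,530.48 = £73.83.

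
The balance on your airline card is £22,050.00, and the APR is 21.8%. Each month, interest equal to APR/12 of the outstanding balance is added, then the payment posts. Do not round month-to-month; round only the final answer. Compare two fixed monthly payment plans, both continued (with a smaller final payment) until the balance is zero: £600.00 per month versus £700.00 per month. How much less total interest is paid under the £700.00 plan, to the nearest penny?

£3,690.47

Monthly rate r = 21.8%/12 = 1.81667% = 0.0181667.
At £600.00/mo: n = ⌈−ln(1 − rB₀/P)/ln(1+r)⌉ = 62 payments (last £109.79); total interest = total paid − £22,050.00 = £14,659.79.
At £700.00/mo: 48 payments (last £119.32); total interest £10,969.32.
Interest saved = £14,659.79 − £10,969.32 = £3,690.47.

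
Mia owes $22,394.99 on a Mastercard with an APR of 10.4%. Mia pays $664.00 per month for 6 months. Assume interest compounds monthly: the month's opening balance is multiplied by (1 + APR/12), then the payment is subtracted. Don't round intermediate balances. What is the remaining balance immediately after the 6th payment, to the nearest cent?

$19,513.73

Monthly rate r = 10.4%/12 = 0.866667% = 0.00866667.
Each month: B ← B·(1+r) − $664.00.
Month 1: interest $194.09; balance after payment $21,925.08.
Month 2: interest $190.02; balance after payment $21,451.10.
Month 3: interest $185.91; balance after payment $20,973.01.
Month 4: interest $181.77; balance after payment $20,490.77.
Month 5: interest $177.59; balance after payment $20,004.36.
Month 6: interest $173.37; balance after payment $19,513.73.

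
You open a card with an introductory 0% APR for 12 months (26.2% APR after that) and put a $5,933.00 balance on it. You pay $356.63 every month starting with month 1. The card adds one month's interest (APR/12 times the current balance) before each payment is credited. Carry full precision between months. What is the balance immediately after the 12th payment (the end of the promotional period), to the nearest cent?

$1,653.44

Promo months 1–12 at r₀ = 0%/12 = 0; months 13+ at r₁ = 26.2%/12 = 0.0218333.
After month 12 (no interest yet): B = $5,933.00 − 12·$356.63 = $1,653.44.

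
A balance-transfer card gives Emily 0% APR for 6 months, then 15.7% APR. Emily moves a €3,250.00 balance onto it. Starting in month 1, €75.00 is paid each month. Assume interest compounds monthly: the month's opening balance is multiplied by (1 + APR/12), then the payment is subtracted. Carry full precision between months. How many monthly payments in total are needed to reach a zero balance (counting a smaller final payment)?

Promo months 1–6 at r₀ = 0%/12 = 0; months 7+ at r₁ = 15.7%/12 = 0.0130833.
After month 6 (no interest yet): B = €3,250.00 − 6·€75.00 = €2,800.00.
Then at r₁ with €75.00/mo: n₂ = −ln(1 − r₁·B/P)/ln(1+r₁) ≈ 51.57 → 52 more payments.

58 payments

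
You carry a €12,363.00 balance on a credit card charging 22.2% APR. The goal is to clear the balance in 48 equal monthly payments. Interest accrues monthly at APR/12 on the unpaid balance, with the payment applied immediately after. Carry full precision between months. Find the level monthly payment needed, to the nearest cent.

Monthly rate r = 22.2%/12 = 1.85% = 0.0185.
Level-payment amortization: P = B₀·r / (1 − (1+r)^(−n)) = 12363.00·0.0185 / (1 − 1.0185^(−48)).
Denominator 1 − (1+r)^(−48) = 0.585169768.
P = 228.715 / 0.585169768 ≈ 390.85.

€390.85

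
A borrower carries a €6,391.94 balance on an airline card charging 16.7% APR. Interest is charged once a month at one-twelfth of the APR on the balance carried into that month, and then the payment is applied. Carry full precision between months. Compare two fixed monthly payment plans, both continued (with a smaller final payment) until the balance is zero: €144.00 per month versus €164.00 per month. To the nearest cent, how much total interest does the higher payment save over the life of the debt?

Monthly rate r = 16.7%/12 = 1.39167% = 0.0139167.
At €144.00/mo: n = ⌈−ln(1 − rB₀/P)/ln(1+r)⌉ = 70 payments (last €83.84); total interest = total paid − €6,391.94 = €3,627.90.
At €164.00/mo: 57 payments (last €92.97); total interest €2,885.03.
Interest saved = €3,627.90 − €2,885.03 = €742.87.

€742.87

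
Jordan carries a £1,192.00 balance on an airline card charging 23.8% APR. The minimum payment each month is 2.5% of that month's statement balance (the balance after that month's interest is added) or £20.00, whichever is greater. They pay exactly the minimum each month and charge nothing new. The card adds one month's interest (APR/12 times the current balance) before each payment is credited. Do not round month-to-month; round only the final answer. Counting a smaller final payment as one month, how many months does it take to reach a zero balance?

151 months

Monthly rate r = 23.8%/12 = 1.98333% = 0.0198333.
While 2.5% of the post-interest balance exceeds £20.00, each month B ← (B·(1+r))·(1 − 0.025), i.e. B shrinks by the factor (1+r)·0.975 = 0.99434.
This holds for months 1–74. Entering month 75 the balance is £783.03; 2.5% of the post-interest balance is now below £20.00, so the flat £20.00 minimum applies from here.
From month 75 a fixed £20.00 at rate r clears £783.03 in 77 more payments. Total: 74 + 77 = 151 months.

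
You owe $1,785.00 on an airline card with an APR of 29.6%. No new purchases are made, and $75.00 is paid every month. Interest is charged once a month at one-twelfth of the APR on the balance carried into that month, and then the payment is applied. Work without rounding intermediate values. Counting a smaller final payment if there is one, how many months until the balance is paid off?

37 months

Monthly rate r = 29.6%/12 = 2.46667% = 0.0246667.
Recurrence: B ← B·(1+r) − $75.00.
Month 1: interest $44.03; balance after payment $1,754.03.
Month 2: interest $43.27; balance after payment $1,722.30.
Closed form: n = −ln(1 − rB₀/P)/ln(1+r) = −ln(0.41293)/ln(1.02467) ≈ 36.297, so the balance reaches zero during payment 37.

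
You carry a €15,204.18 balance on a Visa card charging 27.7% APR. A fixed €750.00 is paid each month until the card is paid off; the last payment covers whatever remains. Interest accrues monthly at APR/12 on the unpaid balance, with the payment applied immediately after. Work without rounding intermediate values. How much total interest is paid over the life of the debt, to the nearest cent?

Monthly rate r = 27.7%/12 = 2.30833% = 0.0230833.
Payoff takes n = ⌈−ln(1 − rB₀/P)/ln(1+r)⌉ = ⌈27.651⌉ = 28 payments; the last is €490.11.
Total paid = 27·€750.00 + €490.11 = €20,740.11.
Total interest = total paid − principal = €20,740.11 − €15,204.18 = €5,535.93.

€5,535.93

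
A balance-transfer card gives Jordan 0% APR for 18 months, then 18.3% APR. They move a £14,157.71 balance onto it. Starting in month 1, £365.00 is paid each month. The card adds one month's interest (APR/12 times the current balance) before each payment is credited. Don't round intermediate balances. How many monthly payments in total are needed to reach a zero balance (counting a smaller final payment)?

Promo months 1–18 at r₀ = 0%/12 = 0; months 19+ at r₁ = 18.3%/12 = 0.01525.
After month 18 (no interest yet): B = £14,157.71 − 18·£365.00 = £7,587.71.
Then at r₁ with £365.00/mo: n₂ = −ln(1 − r₁·B/P)/ln(1+r₁) ≈ 25.19 → 26 more payments.

44 payments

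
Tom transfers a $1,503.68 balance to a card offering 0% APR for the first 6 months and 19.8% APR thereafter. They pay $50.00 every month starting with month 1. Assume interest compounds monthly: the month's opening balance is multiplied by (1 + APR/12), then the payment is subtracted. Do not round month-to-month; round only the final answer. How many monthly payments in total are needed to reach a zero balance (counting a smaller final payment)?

37 months

Promo months 1–6 at r₀ = 0%/12 = 0; months 7+ at r₁ = 19.8%/12 = 0.0165.
After month 6 (no interest yet): B = $1,503.68 − 6·$50.00 = $1,203.68.
Then at r₁ with $50.00/mo: n₂ = −ln(1 − r₁·B/P)/ln(1+r₁) ≈ 30.93 → 31 more payments.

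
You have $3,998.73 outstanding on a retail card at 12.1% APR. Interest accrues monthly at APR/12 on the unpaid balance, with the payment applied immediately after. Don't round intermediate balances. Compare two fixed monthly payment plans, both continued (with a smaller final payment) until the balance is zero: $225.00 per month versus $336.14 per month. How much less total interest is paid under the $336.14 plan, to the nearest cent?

Monthly rate r = 12.1%/12 = 1.00833% = 0.0100833.
At $225.00/mo: n = ⌈−ln(1 − rB₀/P)/ln(1+r)⌉ = 20 payments (last $153.97); total interest = total paid − $3,998.73 = $430.24.
At $336.14/mo: 13 payments (last $247.73); total interest $282.68.
Interest saved = $430.24 − $282.68 = $147.56.

$147.56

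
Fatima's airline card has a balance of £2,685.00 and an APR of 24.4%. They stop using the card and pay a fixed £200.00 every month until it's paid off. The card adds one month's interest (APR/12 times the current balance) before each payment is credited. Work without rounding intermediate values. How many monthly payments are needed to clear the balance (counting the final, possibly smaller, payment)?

16 months

Monthly rate r = 24.4%/12 = 2.03333% = 0.0203333.
Recurrence: B ← B·(1+r) − £200.00.
Month 1: interest £54.59; balance after payment £2,539.59.
Month 2: interest £51.64; balance after payment £2,391.23.
Closed form: n = −ln(1 − rB₀/P)/ln(1+r) = −ln(0.72703)/ln(1.02033) ≈ 15.837, so the balance reaches zero during payment 16.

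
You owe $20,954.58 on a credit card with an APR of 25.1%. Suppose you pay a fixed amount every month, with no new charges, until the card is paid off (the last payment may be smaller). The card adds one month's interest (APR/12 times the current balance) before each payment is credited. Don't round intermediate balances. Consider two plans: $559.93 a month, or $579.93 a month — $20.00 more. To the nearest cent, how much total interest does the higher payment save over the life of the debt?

Monthly rate r = 25.1%/12 = 2.09167% = 0.0209167.
At $559.93/mo: n = ⌈−ln(1 − rB₀/P)/ln(1+r)⌉ = 74 payments (last $424.67); total interest = total paid − $20,954.58 = $20,344.98.
At $579.93/mo: 69 payments (last $57.31); total interest $18,537.97.
Interest saved = $20,344.98 − $18,537.97 = $1,807.01.

$1,807.01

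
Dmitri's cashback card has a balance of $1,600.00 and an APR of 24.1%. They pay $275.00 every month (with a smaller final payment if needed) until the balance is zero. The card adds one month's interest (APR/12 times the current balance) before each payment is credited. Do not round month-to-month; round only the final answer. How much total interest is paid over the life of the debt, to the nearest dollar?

Monthly rate r = 24.1%/12 = 2.00833% = 0.0200833.
Payoff takes n = ⌈−ln(1 − rB₀/P)/ln(1+r)⌉ = ⌈6.249⌉ = 7 payments; the last is $69.01.
Total paid = 6·$275.00 + $69.01 = $1,719.01.
Total interest = total paid − principal = $1,719.01 − $1,600.00 = $119.01.

$119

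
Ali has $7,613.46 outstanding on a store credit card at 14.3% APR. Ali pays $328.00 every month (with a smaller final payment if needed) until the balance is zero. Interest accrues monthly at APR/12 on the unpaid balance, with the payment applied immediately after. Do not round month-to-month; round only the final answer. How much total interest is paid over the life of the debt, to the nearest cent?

$1,352.47

Monthly rate r = 14.3%/12 = 1.19167% = 0.0119167.
Payoff takes n = ⌈−ln(1 − rB₀/P)/ln(1+r)⌉ = ⌈27.334⌉ = 28 payments; the last is $109.93.
Total paid = 27·$328.00 + $109.93 = $8,965.93.
Total interest = total paid − principal = $8,965.93 − $7,613.46 = $1,352.47.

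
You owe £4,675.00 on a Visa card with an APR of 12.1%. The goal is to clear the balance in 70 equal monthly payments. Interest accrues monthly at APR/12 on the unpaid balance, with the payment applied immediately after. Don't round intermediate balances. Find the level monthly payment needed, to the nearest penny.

Monthly rate r = 12.1%/12 = 1.00833% = 0.0100833.
Level-payment amortization: P = B₀·r / (1 − (1+r)^(−n)) = 4675.00·0.0100833 / (1 − 1.01008^(−70)).
Denominator 1 − (1+r)^(−70) = 0.504554786.
P = 47.1396 / 0.504554786 ≈ 93.43.

£93.43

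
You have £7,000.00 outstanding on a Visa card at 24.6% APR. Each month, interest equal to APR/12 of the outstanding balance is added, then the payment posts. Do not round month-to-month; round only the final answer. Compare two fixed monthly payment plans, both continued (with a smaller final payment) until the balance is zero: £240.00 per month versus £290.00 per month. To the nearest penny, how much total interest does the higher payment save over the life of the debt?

£1,016.42

Monthly rate r = 24.6%/12 = 2.05% = 0.0205.
At £240.00/mo: n = ⌈−ln(1 − rB₀/P)/ln(1+r)⌉ = 45 payments (last £215.67); total interest = total paid − £7,000.00 = £3,775.67.
At £290.00/mo: 34 payments (last £189.25); total interest £2,759.25.
Interest saved = £3,775.67 − £2,759.25 = £1,016.42.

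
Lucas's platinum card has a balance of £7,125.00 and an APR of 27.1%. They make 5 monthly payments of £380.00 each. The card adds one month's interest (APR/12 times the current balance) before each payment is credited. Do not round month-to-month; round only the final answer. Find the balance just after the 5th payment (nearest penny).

£5,978.92

Monthly rate r = 27.1%/12 = 2.25833% = 0.0225833.
Each month: B ← B·(1+r) − £380.00.
Month 1: interest £160.91; balance after payment £6,905.91.
Month 2: interest £155.96; balance after payment £6,681.86.
Month 3: interest £150.90; balance after payment £6,452.76.
Month 4: interest £145.72; balance after payment £6,218.49.
Month 5: interest £140.43; balance after payment £5,978.92.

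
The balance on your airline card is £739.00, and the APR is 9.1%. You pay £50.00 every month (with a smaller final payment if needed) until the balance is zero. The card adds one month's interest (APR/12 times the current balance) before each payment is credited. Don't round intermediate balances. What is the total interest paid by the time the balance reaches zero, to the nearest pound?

Monthly rate r = 9.1%/12 = 0.758333% = 0.00758333.
Payoff takes n = ⌈−ln(1 − rB₀/P)/ln(1+r)⌉ = ⌈15.735⌉ = 16 payments; the last is £36.80.
Total paid = 15·£50.00 + £36.80 = £786.80.
Total interest = total paid − principal = £786.80 − £739.00 = £47.80.

£48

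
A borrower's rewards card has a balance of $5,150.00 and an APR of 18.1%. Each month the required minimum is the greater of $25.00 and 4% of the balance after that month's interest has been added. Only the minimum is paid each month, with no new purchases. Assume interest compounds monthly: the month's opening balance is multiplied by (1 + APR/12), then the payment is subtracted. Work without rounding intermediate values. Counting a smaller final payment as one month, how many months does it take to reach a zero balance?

114 months

Monthly rate r = 18.1%/12 = 1.50833% = 0.0150833.
While 4% of the post-interest balance exceeds $25.00, each month B ← (B·(1+r))·(1 − 0.04), i.e. B shrinks by the factor (1+r)·0.96 = 0.97448.
This holds for months 1–83. Entering month 84 the balance is $602.50; 4% of the post-interest balance is now below $25.00, so the flat $25.00 minimum applies from here.
From month 84 a fixed $25.00 at rate r clears $602.50 in 31 more payments. Total: 83 + 31 = 114 months.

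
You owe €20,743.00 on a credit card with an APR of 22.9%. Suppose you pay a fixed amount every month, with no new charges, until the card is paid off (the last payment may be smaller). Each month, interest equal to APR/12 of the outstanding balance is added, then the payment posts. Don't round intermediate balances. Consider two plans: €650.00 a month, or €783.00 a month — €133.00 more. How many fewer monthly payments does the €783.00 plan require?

12 fewer payments

Monthly rate r = 22.9%/12 = 1.90833% = 0.0190833.
At €650.00/mo: n = ⌈−ln(1 − rB₀/P)/ln(1+r)⌉ = 50 payments (last €440.01); total interest = total paid − €20,743.00 = €11,547.01.
At €783.00/mo: 38 payments (last €203.49); total interest €8,431.49.
Payments saved = 50 − 38 = 12.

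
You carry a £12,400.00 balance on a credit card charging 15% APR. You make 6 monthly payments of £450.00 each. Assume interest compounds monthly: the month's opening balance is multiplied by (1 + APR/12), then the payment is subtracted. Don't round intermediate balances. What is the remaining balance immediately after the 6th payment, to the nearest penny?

£10,573.76

Monthly rate r = 15%/12 = 1.25% = 0.0125.
Each month: B ← B·(1+r) − £450.00.
Month 1: interest £155.00; balance after payment £12,105.00.
Month 2: interest £151.31; balance after payment £11,806.31.
Month 3: interest £147.58; balance after payment £11,503.89.
Month 4: interest £143.80; balance after payment £11,197.69.
Month 5: interest £139.97; balance after payment £10,887.66.
Month 6: interest £136.10; balance after payment £10,573.76.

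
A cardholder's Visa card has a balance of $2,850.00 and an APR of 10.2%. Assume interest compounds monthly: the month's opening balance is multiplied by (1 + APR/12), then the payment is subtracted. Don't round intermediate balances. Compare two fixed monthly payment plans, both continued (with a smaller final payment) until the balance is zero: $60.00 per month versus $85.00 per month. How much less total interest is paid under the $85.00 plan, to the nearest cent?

Monthly rate r = 10.2%/12 = 0.85% = 0.0085.
At $60.00/mo: n = ⌈−ln(1 − rB₀/P)/ln(1+r)⌉ = 62 payments (last $5.60); total interest = total paid − $2,850.00 = $815.60.
At $85.00/mo: 40 payments (last $54.05); total interest $519.05.
Interest saved = $815.60 − $519.05 = $296.55.

$296.55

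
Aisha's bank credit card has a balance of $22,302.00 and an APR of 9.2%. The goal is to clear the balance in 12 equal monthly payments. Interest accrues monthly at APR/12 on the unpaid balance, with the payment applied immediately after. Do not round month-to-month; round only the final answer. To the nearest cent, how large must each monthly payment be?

$1,952.41

Monthly rate r = 9.2%/12 = 0.766667% = 0.00766667.
Level-payment amortization: P = B₀·r / (1 − (1+r)^(−n)) = 22302.00·0.00766667 / (1 − 1.00767^(−12)).
Denominator 1 − (1+r)^(−12) = 0.0875747599.
P = 170.982 / 0.0875747599 ≈ 1952.41.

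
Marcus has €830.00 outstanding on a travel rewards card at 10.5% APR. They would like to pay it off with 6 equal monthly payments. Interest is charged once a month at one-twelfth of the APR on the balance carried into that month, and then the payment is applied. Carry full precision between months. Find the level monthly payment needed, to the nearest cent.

Monthly rate r = 10.5%/12 = 0.875% = 0.00875.
Level-payment amortization: P = B₀·r / (1 − (1+r)^(−n)) = 830.00·0.00875 / (1 − 1.00875^(−6)).
Denominator 1 − (1+r)^(−6) = 0.0509289773.
P = 7.2625 / 0.0509289773 ≈ 142.60.

€142.60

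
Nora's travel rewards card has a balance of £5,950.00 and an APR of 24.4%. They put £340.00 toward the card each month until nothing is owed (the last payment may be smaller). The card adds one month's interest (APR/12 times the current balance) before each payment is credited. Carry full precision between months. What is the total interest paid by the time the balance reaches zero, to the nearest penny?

Monthly rate r = 24.4%/12 = 2.03333% = 0.0203333.
Payoff takes n = ⌈−ln(1 − rB₀/P)/ln(1+r)⌉ = ⌈21.849⌉ = 22 payments; the last is £288.95.
Total paid = 21·£340.00 + £288.95 = £7,428.95.
Total interest = total paid − principal = £7,428.95 − £5,950.00 = £1,478.95.

£1,478.95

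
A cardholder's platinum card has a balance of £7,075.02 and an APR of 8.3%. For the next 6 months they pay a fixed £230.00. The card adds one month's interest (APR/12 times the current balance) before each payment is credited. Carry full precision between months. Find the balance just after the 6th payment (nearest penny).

Monthly rate r = 8.3%/12 = 0.691667% = 0.00691667.
Each month: B ← B·(1+r) − £230.00.
Month 1: interest £48.94; balance after payment £6,893.96.
Month 2: interest £47.68; balance after payment £6,711.64.
Month 3: interest £46.42; balance after payment £6,528.06.
Month 4: interest £45.15; balance after payment £6,343.21.
Month 5: interest £43.87; balance after payment £6,157.09.
Month 6: interest £42.59; balance after payment £5,969.67.

£5,969.67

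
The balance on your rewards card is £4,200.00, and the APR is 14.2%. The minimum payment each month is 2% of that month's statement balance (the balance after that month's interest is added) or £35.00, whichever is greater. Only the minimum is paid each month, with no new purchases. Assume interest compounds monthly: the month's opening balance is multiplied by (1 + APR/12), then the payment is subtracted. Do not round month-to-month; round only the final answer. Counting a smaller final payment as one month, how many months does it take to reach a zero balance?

180 months

Monthly rate r = 14.2%/12 = 1.18333% = 0.0118333.
While 2% of the post-interest balance exceeds £35.00, each month B ← (B·(1+r))·(1 − 0.02), i.e. B shrinks by the factor (1+r)·0.98 = 0.9916.
This holds for months 1–106. Entering month 107 the balance is £1,716.98; 2% of the post-interest balance is now below £35.00, so the flat £35.00 minimum applies from here.
From month 107 a fixed £35.00 at rate r clears £1,716.98 in 74 more payments. Total: 106 + 74 = 180 months.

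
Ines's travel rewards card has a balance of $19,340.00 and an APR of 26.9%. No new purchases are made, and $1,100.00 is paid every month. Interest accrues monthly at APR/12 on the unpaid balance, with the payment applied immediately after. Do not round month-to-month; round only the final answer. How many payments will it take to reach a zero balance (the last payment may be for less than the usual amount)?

23 payments

Monthly rate r = 26.9%/12 = 2.24167% = 0.0224167.
Recurrence: B ← B·(1+r) − $1,100.00.
Month 1: interest $433.54; balance after payment $18,673.54.
Month 2: interest $418.60; balance after payment $17,992.14.
Closed form: n = −ln(1 − rB₀/P)/ln(1+r) = −ln(0.60587)/ln(1.02242) ≈ 22.603, so the balance reaches zero during payment 23.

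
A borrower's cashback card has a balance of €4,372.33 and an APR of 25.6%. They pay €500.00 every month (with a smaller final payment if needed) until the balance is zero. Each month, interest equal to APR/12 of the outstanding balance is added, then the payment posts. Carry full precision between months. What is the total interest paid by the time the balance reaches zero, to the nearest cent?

Monthly rate r = 25.6%/12 = 2.13333% = 0.0213333.
Payoff takes n = ⌈−ln(1 − rB₀/P)/ln(1+r)⌉ = ⌈9.781⌉ = 10 payments; the last is €391.58.
Total paid = 9·€500.00 + €391.58 = €4,891.58.
Total interest = total paid − principal = €4,891.58 − €4,372.33 = €519.25.

€519.25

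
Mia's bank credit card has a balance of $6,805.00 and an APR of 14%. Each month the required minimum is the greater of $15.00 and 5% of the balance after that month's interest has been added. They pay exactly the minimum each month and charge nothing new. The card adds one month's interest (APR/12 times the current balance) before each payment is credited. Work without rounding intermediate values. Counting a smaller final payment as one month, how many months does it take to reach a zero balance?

Monthly rate r = 14%/12 = 1.16667% = 0.0116667.
While 5% of the post-interest balance exceeds $15.00, each month B ← (B·(1+r))·(1 − 0.05), i.e. B shrinks by the factor (1+r)·0.95 = 0.96108.
This holds for months 1–79. Entering month 80 the balance is $295.77; 5% of the post-interest balance is now below $15.00, so the flat $15.00 minimum applies from here.
From month 80 a fixed $15.00 at rate r clears $295.77 in 23 more payments. Total: 79 + 23 = 102 months.

102 months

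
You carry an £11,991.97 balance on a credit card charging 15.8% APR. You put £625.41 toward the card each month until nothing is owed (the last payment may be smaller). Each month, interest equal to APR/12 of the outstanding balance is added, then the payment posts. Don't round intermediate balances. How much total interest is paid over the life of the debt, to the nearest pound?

Monthly rate r = 15.8%/12 = 1.31667% = 0.0131667.
Payoff takes n = ⌈−ln(1 − rB₀/P)/ln(1+r)⌉ = ⌈22.244⌉ = 23 payments; the last is £153.67.
Total paid = 22·£625.41 + £153.67 = £13,912.69.
Total interest = total paid − principal = £13,912.69 − £11,991.97 = £1,920.72.

£1,921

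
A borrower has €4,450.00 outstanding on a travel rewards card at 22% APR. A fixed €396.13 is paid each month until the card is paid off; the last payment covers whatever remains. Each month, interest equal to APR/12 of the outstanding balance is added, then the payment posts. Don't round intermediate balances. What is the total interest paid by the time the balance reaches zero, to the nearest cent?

€579.11

Monthly rate r = 22%/12 = 1.83333% = 0.0183333.
Payoff takes n = ⌈−ln(1 − rB₀/P)/ln(1+r)⌉ = ⌈12.694⌉ = 13 payments; the last is €275.55.
Total paid = 12·€396.13 + €275.55 = €5,029.11.
Total interest = total paid − principal = €5,029.11 − €4,450.00 = €579.11.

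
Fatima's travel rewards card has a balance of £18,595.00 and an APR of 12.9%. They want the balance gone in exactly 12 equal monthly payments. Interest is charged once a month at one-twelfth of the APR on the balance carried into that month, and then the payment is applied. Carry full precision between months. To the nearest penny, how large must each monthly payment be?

Monthly rate r = 12.9%/12 = 1.075% = 0.01075.
Level-payment amortization: P = B₀·r / (1 − (1+r)^(−n)) = 18595.00·0.01075 / (1 − 1.01075^(−12)).
Denominator 1 − (1+r)^(−12) = 0.1204207.
P = 199.896 / 0.1204207 ≈ 1659.98.

£1,659.98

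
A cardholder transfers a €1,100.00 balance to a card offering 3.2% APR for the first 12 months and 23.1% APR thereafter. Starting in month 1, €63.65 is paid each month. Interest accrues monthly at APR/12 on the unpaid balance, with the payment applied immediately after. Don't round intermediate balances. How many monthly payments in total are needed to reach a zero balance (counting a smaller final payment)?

19 months

Promo months 1–12 at r₀ = 3.2%/12 = 0.00266667; months 13+ at r₁ = 23.1%/12 = 0.01925.
After month 12: iterate B ← B·(1+r₀) − €63.65 for 12 months → €360.62.
Then at r₁ with €63.65/mo: n₂ = −ln(1 − r₁·B/P)/ln(1+r₁) ≈ 6.06 → 7 more payments.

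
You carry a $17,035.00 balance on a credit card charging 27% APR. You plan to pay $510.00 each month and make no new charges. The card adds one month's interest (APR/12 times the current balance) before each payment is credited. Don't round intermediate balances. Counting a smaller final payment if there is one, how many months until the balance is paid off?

Monthly rate r = 27%/12 = 2.25% = 0.0225.
Recurrence: B ← B·(1+r) − $510.00.
Month 1: interest $383.29; balance after payment $16,908.29.
Month 2: interest $380.44; balance after payment $16,778.72.
Closed form: n = −ln(1 − rB₀/P)/ln(1+r) = −ln(0.24846)/ln(1.0225) ≈ 62.582, so the balance reaches zero during payment 63.

63 months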